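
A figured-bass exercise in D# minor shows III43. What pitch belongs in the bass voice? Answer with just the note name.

C#

III in D# minor has root F#; the chord is F#-A#-C#-E#.
The figure 43 means second inversion — the fifth is in the bass.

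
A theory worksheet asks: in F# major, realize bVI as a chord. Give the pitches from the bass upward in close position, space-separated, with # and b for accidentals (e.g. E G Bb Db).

D F# A

bVI is a major triad on the lowered sixth degree, borrowed from the parallel minor. In F# major that root is D.
So the chord is D-F#-A.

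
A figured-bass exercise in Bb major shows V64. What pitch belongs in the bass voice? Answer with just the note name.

V in Bb major has root F; the chord is F-A-C.
The figure 64 means second inversion — the fifth is in the bass.

C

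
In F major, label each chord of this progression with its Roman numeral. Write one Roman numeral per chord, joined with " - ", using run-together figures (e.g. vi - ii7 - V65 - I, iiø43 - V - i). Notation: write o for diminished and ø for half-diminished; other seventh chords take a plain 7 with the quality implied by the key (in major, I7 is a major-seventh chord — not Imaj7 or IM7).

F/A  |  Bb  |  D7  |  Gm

F/A: major triad on F = scale degree 1 → I6.
Bb has root Bb, degree 4 in F major, so IV.
D7: a dominant seventh chord on D, the applied dominant of ii → V7/ii.
Gm: minor triad on G = scale degree 2 → ii.

I6 - IV - V7/ii - ii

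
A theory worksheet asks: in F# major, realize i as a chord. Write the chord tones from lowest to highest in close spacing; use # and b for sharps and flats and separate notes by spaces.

F# A C#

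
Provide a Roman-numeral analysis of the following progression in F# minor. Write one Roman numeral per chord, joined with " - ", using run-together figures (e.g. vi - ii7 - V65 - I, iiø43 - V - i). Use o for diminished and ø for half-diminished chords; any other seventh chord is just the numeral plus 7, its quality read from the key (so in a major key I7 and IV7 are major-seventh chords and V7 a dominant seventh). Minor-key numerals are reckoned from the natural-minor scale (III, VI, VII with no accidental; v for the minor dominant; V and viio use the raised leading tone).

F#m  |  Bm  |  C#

i - iv - V

F#m: minor triad on F# = scale degree 1 → i.
Bm: root B is the subdominant; minor triad there is iv.
C# has root C#, degree 5 in F# minor, so V.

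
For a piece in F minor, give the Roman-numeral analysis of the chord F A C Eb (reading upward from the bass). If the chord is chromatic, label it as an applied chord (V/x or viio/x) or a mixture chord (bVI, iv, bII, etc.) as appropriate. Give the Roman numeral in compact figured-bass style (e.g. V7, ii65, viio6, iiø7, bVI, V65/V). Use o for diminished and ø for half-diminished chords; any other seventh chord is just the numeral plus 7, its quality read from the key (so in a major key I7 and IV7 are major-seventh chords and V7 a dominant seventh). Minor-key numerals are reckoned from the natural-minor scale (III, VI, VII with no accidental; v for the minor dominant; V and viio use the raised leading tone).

The pitches F-A-C-Eb form a dominant seventh chord rooted on F.
F is not a diatonic chord root with this quality in F minor, but it lies a perfect fifth above Bb (iv), so the chord functions as an applied dominant of iv.

V7/iv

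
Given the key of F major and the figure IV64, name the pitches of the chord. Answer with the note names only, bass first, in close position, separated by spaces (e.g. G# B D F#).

In F major, the subdominant is Bb, and the diatonic chord built there is a major triad.
Stacking thirds from Bb gives Bb-D-F.
With the 64 figure the chord is in second inversion; from the bass F upward in close position it reads F-Bb-D.

F Bb D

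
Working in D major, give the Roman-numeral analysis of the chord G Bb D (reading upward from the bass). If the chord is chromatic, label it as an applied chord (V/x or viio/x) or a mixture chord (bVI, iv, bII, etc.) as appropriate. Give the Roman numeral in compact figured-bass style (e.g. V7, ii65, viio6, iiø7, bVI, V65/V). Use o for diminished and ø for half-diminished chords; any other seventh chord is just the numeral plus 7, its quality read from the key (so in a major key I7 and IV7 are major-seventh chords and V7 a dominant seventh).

Stacked in thirds the chord is G-Bb-D: a minor triad on G.
G is the fourth degree of D major. This is the minor subdominant, borrowed from the parallel minor.

iv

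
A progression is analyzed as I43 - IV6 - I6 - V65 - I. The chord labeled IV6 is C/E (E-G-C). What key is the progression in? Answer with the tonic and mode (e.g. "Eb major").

G major

IV6 is given as E-G-C — a major triad with root C.
If C is scale degree 4 and the mode makes that degree carry a major triad, the tonic is G and the mode is major.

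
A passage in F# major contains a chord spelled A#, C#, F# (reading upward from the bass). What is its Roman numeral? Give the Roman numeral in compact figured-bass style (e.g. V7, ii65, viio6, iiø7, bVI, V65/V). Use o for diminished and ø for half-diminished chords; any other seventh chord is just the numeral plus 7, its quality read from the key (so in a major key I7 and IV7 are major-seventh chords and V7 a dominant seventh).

Stacked in thirds the chord is F#-A#-C#: a major triad on F#.
In F# major, F# is the tonic; the diatonic major triad there is I.
With A# in the bass the chord is in first inversion, so the figured bass is 6.

I6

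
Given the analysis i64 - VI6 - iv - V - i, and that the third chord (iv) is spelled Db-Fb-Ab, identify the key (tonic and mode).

Ab minor

The anchor chord is a minor triad on Db, labeled iv.
Counting down 3 scale steps from Db places the tonic on Ab; a minor triad on degree 4 is diatonic only in minor.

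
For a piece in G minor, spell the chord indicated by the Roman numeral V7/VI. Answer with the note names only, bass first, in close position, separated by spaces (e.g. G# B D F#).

V7/VI is a secondary dominant — the dominant seventh of VI. VI in G minor is Eb, so the applied chord's root is Bb, a perfect fifth above.
Building a dominant seventh chord on Bb gives Bb-D-F-Ab.

Bb D F Ab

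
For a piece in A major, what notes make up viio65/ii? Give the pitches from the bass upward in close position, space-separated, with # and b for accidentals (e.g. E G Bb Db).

C# E G A#

The slash marks an applied leading-tone chord: viio of ii. In A major, ii is B, so the leading tone to it is A#, a half step below.
Building a fully diminished seventh chord on A# gives A#-C#-E-G.
With the 65 figure the chord is in first inversion; from the bass C# upward in close position it reads C#-E-G-A#.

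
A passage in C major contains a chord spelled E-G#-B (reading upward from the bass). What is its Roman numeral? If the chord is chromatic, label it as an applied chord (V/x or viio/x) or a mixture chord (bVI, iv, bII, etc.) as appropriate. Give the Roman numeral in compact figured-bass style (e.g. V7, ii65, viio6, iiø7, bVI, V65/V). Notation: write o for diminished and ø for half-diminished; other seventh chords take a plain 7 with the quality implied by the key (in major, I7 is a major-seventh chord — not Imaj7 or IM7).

V/vi

The pitches E-G#-B form a major triad rooted on E.
E is not a diatonic chord root with this quality in C major, but it lies a perfect fifth above A (vi), so the chord functions as an applied dominant of vi.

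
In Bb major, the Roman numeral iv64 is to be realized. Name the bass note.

Bb

iv in Bb major has root Eb; the chord is Eb-Gb-Bb.
The figure 64 means second inversion — the fifth is in the bass.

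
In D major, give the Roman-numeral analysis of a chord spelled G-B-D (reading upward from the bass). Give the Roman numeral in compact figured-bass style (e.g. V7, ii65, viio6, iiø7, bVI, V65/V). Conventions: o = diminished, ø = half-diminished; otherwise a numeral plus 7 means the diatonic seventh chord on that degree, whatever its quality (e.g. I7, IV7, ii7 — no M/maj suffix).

Stacked in thirds the chord is G-B-D: a major triad on G.
G is scale degree 4 in D major, and a major triad on that degree is written IV.

IV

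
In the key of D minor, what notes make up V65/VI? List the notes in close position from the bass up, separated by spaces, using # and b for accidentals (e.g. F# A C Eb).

A C Eb F

The slash means an applied dominant: we want the dominant of VI. In D minor, VI is Bb major, and its dominant is built on F.
Building a dominant seventh chord on F gives F-A-C-Eb.
With the 65 figure the chord is in first inversion; from the bass A upward in close position it reads A-C-Eb-F.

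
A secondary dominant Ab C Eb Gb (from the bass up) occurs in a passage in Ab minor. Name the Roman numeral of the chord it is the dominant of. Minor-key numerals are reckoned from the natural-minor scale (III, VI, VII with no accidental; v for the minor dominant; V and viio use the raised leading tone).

The chord is a dominant seventh chord on Ab.
A dominant resolves down a perfect fifth: Ab → Db. In Ab minor, Db is scale degree 4, i.e. iv.

iv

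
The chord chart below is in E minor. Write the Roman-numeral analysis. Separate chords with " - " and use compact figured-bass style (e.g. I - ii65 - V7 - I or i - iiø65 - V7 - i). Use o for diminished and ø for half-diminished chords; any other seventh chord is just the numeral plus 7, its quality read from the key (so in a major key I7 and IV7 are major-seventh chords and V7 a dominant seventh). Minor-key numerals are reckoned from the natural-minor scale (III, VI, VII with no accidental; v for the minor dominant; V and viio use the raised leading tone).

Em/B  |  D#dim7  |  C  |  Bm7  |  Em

i64 - viio7 - VI - v7 - i

Em/B: minor triad on E = scale degree 1 → i64.
D#dim7 has root D#, degree 7 in E minor, so viio7.
C: root C is the submediant; major triad there is VI.
Bm7: root B is the dominant; minor seventh chord there is v7.
Em: root E is the tonic; minor triad there is i.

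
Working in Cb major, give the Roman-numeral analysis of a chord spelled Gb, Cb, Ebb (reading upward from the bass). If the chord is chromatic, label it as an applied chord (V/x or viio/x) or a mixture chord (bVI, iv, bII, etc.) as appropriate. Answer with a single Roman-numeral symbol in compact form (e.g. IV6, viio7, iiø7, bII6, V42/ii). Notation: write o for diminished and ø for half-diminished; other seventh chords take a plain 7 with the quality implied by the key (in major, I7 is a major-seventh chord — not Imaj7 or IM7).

Stacked in thirds the chord is Cb-Ebb-Gb: a minor triad on Cb.
Cb is the first degree of Cb major. This is the minor tonic, borrowed from the parallel minor.
With Gb in the bass the chord is in second inversion, so the figured bass is 64.

i64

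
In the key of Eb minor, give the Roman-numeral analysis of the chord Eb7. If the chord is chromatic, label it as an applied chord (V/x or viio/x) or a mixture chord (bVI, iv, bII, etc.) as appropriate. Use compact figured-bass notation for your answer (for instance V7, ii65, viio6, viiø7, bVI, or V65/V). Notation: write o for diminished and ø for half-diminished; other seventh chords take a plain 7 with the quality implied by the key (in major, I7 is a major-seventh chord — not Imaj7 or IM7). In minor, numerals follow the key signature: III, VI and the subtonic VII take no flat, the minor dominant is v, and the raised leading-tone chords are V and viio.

V7/iv

The pitches Eb-G-Bb-Db form a dominant seventh chord rooted on Eb.
Eb is not a diatonic chord root with this quality in Eb minor, but it lies a perfect fifth above Ab (iv), so the chord functions as an applied dominant of iv.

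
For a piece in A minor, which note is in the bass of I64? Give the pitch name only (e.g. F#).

E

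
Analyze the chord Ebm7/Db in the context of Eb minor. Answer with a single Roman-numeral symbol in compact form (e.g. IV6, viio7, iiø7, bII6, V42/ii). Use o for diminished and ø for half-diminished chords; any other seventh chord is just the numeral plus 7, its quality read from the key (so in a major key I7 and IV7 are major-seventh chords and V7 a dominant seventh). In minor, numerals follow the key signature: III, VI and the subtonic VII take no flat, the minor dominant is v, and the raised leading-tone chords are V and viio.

i42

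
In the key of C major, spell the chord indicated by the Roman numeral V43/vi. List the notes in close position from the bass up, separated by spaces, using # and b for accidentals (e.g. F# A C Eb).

B D E G#

The slash means an applied dominant: we want the dominant of vi. In C major, vi is A minor, and its dominant is built on E.
Building a dominant seventh chord on E gives E-G#-B-D.
The figured bass 43 indicates second inversion, placing the fifth (B) in the bass: B-D-E-G#.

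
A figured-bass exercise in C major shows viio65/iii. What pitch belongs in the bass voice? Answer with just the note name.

F#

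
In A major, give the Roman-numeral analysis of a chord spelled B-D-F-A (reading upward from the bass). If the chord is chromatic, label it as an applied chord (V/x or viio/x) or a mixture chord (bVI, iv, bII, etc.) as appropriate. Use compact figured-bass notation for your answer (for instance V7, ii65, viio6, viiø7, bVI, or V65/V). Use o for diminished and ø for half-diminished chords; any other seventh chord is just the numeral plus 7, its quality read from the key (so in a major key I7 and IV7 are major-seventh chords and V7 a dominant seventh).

Stacked in thirds the chord is B-D-F-A: a half-diminished seventh chord on B.
B is the second degree of A major. This is the half-diminished supertonic seventh, borrowed from the parallel minor.

iiø7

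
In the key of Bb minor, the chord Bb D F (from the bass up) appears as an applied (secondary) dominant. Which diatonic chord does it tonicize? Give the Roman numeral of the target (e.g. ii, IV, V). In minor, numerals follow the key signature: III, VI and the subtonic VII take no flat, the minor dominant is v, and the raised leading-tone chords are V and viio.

iv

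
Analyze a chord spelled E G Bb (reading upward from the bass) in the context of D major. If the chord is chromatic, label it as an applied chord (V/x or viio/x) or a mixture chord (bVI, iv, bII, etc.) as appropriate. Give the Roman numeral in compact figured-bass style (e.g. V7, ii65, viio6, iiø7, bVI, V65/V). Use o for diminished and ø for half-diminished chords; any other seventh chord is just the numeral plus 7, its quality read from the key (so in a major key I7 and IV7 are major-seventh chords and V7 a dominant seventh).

Stacked in thirds the chord is E-G-Bb: a diminished triad on E.
E is the second degree of D major. This is the diminished supertonic triad, borrowed from the parallel minor.

iio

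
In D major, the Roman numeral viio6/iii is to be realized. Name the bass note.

G#

The applied chord viio6/iii is rooted on E#: E#-G#-B.
The figure 6 means first inversion — the third is in the bass.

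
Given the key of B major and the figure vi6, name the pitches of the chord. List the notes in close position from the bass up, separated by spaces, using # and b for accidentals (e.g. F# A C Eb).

B D# G#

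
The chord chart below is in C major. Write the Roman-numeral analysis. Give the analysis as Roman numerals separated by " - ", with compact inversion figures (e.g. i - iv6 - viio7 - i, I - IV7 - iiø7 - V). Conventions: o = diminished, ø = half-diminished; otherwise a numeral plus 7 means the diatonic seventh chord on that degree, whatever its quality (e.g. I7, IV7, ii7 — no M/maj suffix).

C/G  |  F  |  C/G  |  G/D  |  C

C/G has root C, degree 1 in C major, so I64.
F: root F is the subdominant; major triad there is IV.
C/G: root C is the tonic; major triad there is I64.
G/D has root G, degree 5 in C major, so V64.
C: major triad on C = scale degree 1 → I.

I64 - IV - I64 - V64 - I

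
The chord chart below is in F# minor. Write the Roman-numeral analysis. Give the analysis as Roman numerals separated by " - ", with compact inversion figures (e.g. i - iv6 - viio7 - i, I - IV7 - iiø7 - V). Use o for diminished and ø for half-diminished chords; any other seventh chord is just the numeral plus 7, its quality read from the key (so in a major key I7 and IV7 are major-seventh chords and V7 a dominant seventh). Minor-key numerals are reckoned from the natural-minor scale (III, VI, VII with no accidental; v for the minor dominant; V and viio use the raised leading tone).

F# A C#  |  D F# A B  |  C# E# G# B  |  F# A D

F#-A-C#: root F# is the tonic; minor triad there is i.
D-F#-A-B has root B, degree 4 in F# minor, so iv65.
C#-E#-G#-B: dominant seventh chord on C# = scale degree 5 → V7.
F#-A-D: root D is the submediant; major triad there is VI6.

i - iv65 - V7 - VI6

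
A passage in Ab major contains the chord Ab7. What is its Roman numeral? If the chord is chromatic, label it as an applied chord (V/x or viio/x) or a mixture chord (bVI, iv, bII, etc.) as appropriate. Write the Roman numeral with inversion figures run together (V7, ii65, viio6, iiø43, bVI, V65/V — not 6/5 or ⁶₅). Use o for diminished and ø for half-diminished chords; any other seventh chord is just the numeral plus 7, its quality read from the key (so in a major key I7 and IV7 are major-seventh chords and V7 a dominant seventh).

V7/IV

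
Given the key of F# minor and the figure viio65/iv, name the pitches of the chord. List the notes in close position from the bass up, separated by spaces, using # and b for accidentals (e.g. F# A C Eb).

C# E G A#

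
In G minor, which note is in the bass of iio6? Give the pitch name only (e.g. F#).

C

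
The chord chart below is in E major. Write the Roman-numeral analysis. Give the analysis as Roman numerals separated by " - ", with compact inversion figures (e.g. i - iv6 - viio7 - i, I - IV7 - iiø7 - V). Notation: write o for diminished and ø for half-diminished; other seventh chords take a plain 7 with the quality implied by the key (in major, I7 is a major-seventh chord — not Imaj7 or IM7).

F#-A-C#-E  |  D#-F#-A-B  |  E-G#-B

F#-A-C#-E has root F#, degree 2 in E major, so ii7.
D#-F#-A-B: root B is the dominant; dominant seventh chord there is V65.
E-G#-B: major triad on E = scale degree 1 → I.

ii7 - V65 - I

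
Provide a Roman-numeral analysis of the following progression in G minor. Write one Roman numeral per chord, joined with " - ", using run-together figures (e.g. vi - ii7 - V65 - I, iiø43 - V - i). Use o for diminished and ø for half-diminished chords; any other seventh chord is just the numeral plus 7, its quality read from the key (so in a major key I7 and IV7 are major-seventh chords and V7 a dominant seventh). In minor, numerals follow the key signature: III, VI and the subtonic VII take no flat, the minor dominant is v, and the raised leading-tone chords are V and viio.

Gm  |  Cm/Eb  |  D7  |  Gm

Gm: minor triad on G = scale degree 1 → i.
Cm/Eb: root C is the subdominant; minor triad there is iv6.
D7 has root D, degree 5 in G minor, so V7.
Gm: minor triad on G = scale degree 1 → i.

i - iv6 - V7 - i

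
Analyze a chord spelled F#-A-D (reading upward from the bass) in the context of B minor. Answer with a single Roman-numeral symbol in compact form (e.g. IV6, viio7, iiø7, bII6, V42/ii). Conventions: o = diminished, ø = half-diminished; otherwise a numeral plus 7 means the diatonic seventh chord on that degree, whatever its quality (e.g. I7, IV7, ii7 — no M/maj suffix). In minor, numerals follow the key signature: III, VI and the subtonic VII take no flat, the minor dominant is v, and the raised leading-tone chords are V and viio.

III6

The pitches D-F#-A form a major triad rooted on D.
D is scale degree 3 in B minor, and a major triad on that degree is written III.
With F# in the bass the chord is in first inversion, so the figured bass is 6.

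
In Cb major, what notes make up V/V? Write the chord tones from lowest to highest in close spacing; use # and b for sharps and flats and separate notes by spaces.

Db F Ab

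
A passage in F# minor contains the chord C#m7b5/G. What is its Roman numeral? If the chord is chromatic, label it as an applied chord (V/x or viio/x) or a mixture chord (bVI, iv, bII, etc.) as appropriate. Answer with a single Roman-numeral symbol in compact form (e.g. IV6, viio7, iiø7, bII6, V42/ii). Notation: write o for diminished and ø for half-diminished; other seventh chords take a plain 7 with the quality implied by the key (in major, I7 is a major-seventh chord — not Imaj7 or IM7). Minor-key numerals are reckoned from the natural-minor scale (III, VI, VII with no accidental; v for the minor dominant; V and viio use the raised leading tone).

The pitches C#-E-G-B form a half-diminished seventh chord rooted on C#.
C# sits a half step below D (VI in F# minor); a diminished chord there is the applied leading-tone chord of VI.
With G in the bass the chord is in second inversion, so the figured bass is 43.

viiø43/VI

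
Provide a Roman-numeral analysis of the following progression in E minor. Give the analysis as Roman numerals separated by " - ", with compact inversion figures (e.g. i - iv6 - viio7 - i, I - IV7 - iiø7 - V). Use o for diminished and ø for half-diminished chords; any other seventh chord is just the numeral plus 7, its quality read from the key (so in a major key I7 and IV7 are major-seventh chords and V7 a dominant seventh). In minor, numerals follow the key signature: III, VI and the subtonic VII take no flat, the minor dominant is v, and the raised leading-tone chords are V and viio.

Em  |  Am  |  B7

i - iv - V7

Em has root E, degree 1 in E minor, so i.
Am: root A is the subdominant; minor triad there is iv.
B7: dominant seventh chord on B = scale degree 5 → V7.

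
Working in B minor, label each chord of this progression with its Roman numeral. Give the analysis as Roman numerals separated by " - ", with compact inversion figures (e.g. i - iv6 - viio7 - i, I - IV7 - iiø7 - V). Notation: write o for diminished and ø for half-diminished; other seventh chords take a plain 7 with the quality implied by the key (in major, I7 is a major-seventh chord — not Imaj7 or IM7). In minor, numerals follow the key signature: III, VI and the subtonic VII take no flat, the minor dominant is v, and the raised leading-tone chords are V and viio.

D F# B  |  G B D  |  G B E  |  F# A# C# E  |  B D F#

D-F#-B: minor triad on B = scale degree 1 → i6.
G-B-D: root G is the submediant; major triad there is VI.
G-B-E: root E is the subdominant; minor triad there is iv6.
F#-A#-C#-E: root F# is the dominant; dominant seventh chord there is V7.
B-D-F#: root B is the tonic; minor triad there is i.

i6 - VI - iv6 - V7 - i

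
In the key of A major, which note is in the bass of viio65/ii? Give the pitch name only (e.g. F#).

C#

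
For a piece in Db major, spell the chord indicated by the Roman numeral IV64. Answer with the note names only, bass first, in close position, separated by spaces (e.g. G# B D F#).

The numeral's case and figure indicate a major triad. In Db major its root, scale degree 4, is Gb.
Stacking thirds from Gb gives Gb-Bb-Db.
With the 64 figure the chord is in second inversion; from the bass Db upward in close position it reads Db-Gb-Bb.

Db Gb Bb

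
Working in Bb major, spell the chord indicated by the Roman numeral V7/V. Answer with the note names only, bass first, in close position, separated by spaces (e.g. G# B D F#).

V7/V is a secondary dominant — the dominant seventh of V. V in Bb major is F, so the applied chord's root is C, a perfect fifth above.
Building a dominant seventh chord on C gives C-E-G-Bb.

C E G Bb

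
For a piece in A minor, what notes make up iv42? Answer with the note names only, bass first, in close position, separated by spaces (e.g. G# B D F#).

C D F A

In A minor, the fourth degree is D, and the diatonic chord built there is a minor seventh chord.
Stacking thirds from D gives D-F-A-C.
With the 42 figure the chord is in third inversion; from the bass C upward in close position it reads C-D-F-A.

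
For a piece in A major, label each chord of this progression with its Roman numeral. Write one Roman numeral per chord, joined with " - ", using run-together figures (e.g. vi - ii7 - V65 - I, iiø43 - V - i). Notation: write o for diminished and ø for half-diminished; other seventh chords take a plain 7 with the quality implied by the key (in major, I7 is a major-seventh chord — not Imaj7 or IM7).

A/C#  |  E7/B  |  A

I6 - V43 - I

A/C#: major triad on A = scale degree 1 → I6.
E7/B: dominant seventh chord on E = scale degree 5 → V43.
A: root A is the tonic; major triad there is I.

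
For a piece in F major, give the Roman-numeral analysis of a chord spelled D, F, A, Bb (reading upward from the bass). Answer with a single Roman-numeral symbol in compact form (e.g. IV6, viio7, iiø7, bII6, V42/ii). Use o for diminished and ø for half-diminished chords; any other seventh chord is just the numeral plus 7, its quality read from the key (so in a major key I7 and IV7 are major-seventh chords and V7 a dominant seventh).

IV65

The pitches Bb-D-F-A form a major seventh chord rooted on Bb.
Bb is scale degree 4 in F major, and a major seventh chord on that degree is written IV7.
With D in the bass the chord is in first inversion, so the figured bass is 65.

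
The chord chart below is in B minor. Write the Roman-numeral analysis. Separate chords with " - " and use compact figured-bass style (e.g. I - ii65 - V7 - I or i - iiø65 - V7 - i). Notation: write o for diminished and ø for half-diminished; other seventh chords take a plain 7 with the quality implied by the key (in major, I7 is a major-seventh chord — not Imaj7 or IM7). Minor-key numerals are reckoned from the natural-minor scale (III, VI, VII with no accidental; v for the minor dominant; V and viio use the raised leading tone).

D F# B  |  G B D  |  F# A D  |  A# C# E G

D-F#-B: minor triad on B = scale degree 1 → i6.
G-B-D has root G, degree 6 in B minor, so VI.
F#-A-D: major triad on D = scale degree 3 → III6.
A#-C#-E-G has root A#, degree 7 in B minor, so viio7.

i6 - VI - III6 - viio7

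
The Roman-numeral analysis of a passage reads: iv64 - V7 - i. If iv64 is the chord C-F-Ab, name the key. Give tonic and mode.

C minor

The chord Fm/C is a minor triad rooted on F; its label is iv64.
If F is scale degree 4 and the mode makes that degree carry a minor triad, the tonic is C and the mode is minor.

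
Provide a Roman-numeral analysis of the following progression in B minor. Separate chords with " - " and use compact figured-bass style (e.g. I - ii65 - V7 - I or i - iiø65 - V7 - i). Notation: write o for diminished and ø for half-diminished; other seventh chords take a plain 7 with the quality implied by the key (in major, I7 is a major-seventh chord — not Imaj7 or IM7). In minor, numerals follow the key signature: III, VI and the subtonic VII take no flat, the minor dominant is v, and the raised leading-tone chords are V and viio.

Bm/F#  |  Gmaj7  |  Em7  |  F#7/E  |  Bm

Bm/F#: minor triad on B = scale degree 1 → i64.
Gmaj7 has root G, degree 6 in B minor, so VI7.
Em7: root E is the subdominant; minor seventh chord there is iv7.
F#7/E: dominant seventh chord on F# = scale degree 5 → V42.
Bm: minor triad on B = scale degree 1 → i.

i64 - VI7 - iv7 - V42 - i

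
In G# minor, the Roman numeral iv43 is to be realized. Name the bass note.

G#

iv in G# minor has root C#; the chord is C#-E-G#-B.
The figure 43 means second inversion — the fifth is in the bass.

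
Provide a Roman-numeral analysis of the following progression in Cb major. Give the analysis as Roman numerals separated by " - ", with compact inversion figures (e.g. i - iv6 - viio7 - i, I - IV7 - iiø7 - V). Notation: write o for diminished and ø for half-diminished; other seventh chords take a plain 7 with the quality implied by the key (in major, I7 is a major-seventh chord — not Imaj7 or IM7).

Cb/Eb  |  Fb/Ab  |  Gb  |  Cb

I6 - IV6 - V - I

Cb/Eb: root Cb is the tonic; major triad there is I6.
Fb/Ab has root Fb, degree 4 in Cb major, so IV6.
Gb has root Gb, degree 5 in Cb major, so V.
Cb: root Cb is the tonic; major triad there is I.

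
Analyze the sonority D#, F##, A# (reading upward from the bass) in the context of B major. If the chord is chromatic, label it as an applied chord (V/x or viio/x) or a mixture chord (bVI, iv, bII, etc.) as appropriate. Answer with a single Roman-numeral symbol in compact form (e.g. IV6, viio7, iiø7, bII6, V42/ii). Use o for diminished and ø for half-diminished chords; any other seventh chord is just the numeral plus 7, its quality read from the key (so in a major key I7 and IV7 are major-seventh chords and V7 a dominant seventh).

V/vi

Stacked in thirds the chord is D#-F##-A#: a major triad on D#.
D# is not a diatonic chord root with this quality in B major, but it lies a perfect fifth above G# (vi), so the chord functions as an applied dominant of vi.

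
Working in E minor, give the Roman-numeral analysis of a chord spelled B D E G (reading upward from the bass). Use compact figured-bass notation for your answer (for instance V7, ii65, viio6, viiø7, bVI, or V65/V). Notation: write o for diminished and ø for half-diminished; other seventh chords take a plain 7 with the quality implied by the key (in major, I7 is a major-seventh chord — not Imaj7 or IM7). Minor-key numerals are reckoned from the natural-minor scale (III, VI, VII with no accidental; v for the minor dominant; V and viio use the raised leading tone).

i43

The pitches E-G-B-D form a minor seventh chord rooted on E.
E is scale degree 1 in E minor, and a minor seventh chord on that degree is written i7.
With B in the bass the chord is in second inversion, so the figured bass is 43.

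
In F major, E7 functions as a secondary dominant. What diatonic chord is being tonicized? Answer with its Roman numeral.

The chord is a dominant seventh chord on E.
A dominant resolves down a perfect fifth: E → A. In F major, A is scale degree 3, i.e. iii.

iii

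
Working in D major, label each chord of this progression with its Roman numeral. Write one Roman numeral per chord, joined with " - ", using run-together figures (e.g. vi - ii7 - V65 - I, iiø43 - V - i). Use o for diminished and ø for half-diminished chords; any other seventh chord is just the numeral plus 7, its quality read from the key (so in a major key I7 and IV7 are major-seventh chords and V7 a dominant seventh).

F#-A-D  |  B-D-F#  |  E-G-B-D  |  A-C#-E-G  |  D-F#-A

F#-A-D has root D, degree 1 in D major, so I6.
B-D-F#: minor triad on B = scale degree 6 → vi.
E-G-B-D: minor seventh chord on E = scale degree 2 → ii7.
A-C#-E-G has root A, degree 5 in D major, so V7.
D-F#-A has root D, degree 1 in D major, so I.

I6 - vi - ii7 - V7 - I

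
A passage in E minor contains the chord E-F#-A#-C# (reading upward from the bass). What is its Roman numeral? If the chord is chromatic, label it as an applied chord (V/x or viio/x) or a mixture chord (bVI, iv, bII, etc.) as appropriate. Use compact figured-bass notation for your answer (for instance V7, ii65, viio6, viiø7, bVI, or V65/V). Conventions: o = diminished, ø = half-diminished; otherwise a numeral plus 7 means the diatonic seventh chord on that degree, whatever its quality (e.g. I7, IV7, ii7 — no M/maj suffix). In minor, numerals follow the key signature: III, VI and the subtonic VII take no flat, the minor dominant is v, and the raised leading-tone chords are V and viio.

The pitches F#-A#-C#-E form a dominant seventh chord rooted on F#.
F# is not a diatonic chord root with this quality in E minor, but it lies a perfect fifth above B (V), so the chord functions as an applied dominant of V.
With E in the bass the chord is in third inversion, so the figured bass is 42.

V42/V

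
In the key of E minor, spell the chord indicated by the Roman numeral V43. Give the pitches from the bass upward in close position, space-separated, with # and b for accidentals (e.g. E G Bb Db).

In E minor, scale degree 5 is B. The dominant is major (leading tone raised), so V is a dominant seventh chord.
That chord is spelled B-D#-F#-A.
With the 43 figure the chord is in second inversion; from the bass F# upward in close position it reads F#-A-B-D#.

F# A B D#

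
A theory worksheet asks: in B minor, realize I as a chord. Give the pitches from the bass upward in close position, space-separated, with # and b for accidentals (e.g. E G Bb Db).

Scale degree 1 in B minor is B; here the chord built on it is altered to a major triad. I is the major tonic (Picardy third), borrowed from the parallel major.
So the chord is B-D#-F#, a major triad.

B D# F#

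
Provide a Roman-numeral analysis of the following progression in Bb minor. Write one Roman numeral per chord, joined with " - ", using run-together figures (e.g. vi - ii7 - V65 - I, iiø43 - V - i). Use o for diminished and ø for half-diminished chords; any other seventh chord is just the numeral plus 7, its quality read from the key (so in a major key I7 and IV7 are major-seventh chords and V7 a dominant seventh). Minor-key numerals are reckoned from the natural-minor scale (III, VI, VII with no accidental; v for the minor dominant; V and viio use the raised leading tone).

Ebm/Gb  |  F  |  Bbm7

Ebm/Gb: root Eb is the subdominant; minor triad there is iv6.
F: major triad on F = scale degree 5 → V.
Bbm7 has root Bb, degree 1 in Bb minor, so i7.

iv6 - V - i7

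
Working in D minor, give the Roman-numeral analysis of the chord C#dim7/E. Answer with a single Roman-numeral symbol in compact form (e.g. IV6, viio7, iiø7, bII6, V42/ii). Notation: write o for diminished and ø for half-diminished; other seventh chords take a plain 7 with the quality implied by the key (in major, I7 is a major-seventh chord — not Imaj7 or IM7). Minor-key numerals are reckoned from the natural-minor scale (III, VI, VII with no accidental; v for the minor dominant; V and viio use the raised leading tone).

viio65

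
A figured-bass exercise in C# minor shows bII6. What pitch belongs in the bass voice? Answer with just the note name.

F#

bII in C# minor has root D; the chord is D-F#-A.
The figure 6 means first inversion — the third is in the bass.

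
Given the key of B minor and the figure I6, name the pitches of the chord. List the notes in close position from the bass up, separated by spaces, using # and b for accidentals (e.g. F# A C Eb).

D# F# B

Scale degree 1 in B minor is B; here the chord built on it is altered to a major triad. I6 is the major tonic (Picardy third), borrowed from the parallel major.
So the chord is B-D#-F#.
With the 6 figure the chord is in first inversion; from the bass D# upward in close position it reads D#-F#-B.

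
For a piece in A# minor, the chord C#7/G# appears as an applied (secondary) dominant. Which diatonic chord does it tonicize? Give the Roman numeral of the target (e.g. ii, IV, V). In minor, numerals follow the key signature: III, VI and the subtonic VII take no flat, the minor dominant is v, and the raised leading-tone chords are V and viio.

VI

The chord is a dominant seventh chord on C#.
A dominant resolves down a perfect fifth: C# → F#. In A# minor, F# is scale degree 6, i.e. VI.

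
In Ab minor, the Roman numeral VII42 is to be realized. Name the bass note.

VII in Ab minor has root Gb; the chord is Gb-Bb-Db-Fb.
The figure 42 means third inversion — the seventh is in the bass.

Fb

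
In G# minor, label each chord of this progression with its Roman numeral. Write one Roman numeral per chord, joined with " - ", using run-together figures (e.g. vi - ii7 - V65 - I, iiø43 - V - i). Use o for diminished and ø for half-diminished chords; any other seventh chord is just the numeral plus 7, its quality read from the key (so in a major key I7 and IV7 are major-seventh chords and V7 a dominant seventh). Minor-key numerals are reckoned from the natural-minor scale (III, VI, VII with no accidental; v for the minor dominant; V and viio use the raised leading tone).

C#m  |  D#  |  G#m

iv - V - i

C#m: root C# is the subdominant; minor triad there is iv.
D#: major triad on D# = scale degree 5 → V.
G#m has root G#, degree 1 in G# minor, so i.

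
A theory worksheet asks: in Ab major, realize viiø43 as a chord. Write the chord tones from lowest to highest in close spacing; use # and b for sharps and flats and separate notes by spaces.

In Ab major, scale degree 7 is G, and the diatonic chord built there is a half-diminished seventh chord.
That chord is spelled G-Bb-Db-F.
With the 43 figure the chord is in second inversion; from the bass Db upward in close position it reads Db-F-G-Bb.

Db F G Bb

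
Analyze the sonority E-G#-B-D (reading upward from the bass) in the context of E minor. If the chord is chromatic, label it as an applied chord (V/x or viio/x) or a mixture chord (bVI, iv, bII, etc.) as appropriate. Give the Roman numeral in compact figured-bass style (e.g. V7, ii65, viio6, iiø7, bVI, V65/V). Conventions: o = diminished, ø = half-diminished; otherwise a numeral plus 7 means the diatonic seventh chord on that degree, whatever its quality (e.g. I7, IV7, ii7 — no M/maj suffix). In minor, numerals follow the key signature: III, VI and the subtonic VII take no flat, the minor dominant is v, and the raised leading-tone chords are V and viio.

Stacked in thirds the chord is E-G#-B-D: a dominant seventh chord on E.
E is not a diatonic chord root with this quality in E minor, but it lies a perfect fifth above A (iv), so the chord functions as an applied dominant of iv.

V7/iv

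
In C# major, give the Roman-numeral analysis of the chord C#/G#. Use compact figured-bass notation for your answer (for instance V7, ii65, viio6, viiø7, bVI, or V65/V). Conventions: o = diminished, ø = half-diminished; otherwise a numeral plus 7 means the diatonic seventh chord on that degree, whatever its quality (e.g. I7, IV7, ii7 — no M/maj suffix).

I64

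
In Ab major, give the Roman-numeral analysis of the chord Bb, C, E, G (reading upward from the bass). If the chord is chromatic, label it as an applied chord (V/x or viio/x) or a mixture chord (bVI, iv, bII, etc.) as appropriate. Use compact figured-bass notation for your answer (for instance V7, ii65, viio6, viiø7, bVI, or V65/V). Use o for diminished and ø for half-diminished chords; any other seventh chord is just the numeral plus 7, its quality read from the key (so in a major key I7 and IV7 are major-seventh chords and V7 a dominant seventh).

The pitches C-E-G-Bb form a dominant seventh chord rooted on C.
C is not a diatonic chord root with this quality in Ab major, but it lies a perfect fifth above F (vi), so the chord functions as an applied dominant of vi.
With Bb in the bass the chord is in third inversion, so the figured bass is 42.

V42/vi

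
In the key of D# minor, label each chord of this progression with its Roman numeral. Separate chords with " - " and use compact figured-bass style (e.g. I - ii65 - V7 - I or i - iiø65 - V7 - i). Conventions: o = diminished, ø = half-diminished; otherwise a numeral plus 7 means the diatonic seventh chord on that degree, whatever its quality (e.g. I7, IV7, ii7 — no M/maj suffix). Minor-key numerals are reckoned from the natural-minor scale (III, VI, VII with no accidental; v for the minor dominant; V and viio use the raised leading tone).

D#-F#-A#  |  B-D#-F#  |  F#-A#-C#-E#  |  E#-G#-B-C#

i - VI - III7 - VII65

D#-F#-A#: minor triad on D# = scale degree 1 → i.
B-D#-F#: major triad on B = scale degree 6 → VI.
F#-A#-C#-E#: major seventh chord on F# = scale degree 3 → III7.
E#-G#-B-C#: dominant seventh chord on C# = scale degree 7 → VII65.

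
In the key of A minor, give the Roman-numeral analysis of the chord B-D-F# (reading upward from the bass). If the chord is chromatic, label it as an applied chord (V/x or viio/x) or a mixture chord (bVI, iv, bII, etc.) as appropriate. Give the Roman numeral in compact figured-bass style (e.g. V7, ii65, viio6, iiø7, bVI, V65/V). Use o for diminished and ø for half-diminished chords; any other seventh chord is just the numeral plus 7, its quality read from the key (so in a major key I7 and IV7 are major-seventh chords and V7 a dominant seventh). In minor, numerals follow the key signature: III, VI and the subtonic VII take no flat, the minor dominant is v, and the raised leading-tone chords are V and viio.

Stacked in thirds the chord is B-D-F#: a minor triad on B.
B is the second degree of A minor. This is the minor supertonic, borrowed from the parallel major (the Dorian ii).

ii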